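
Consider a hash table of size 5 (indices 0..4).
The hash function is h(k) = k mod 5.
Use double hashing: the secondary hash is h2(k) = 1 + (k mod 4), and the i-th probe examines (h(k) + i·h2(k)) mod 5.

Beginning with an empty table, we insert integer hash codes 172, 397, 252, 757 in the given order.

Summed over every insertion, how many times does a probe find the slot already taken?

4

Insert 172: h=2, slot 2 empty -> index 2.
Insert 397: h=2, h2=2, slot 2 occupied -> index 4.
Insert 252: h=2, h2=1, slot 2 occupied -> index 3.
Insert 757: h=2, h2=2, slots 2,4 occupied -> index 1.
Table: [-, 757, 172, 252, 397]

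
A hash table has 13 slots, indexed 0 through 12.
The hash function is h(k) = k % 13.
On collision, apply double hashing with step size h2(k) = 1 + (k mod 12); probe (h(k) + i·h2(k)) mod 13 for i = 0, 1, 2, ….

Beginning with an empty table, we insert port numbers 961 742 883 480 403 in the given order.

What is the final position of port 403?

961: h=12 => slot 12
742: h=1 => slot 1
883: h=12, h2=8, probe 12,7 => slot 7
480: h=12, h2=1, probe 12,0 => slot 0
403: h=0, h2=8, probe 0,8 => slot 8
Table: [480, 742, _, _, _, _, _, 883, 403, _, _, _, 961]

8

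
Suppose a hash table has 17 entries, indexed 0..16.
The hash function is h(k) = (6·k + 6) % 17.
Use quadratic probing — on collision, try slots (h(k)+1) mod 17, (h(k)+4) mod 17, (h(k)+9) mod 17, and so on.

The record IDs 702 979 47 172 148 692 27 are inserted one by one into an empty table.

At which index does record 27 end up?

Insert 702: h=2, slot 2 empty → index 2.
Insert 979: h=15, slot 15 empty → index 15.
Insert 47: h=16, slot 16 empty → index 16.
Insert 172: h=1, slot 1 empty → index 1.
Insert 148: h=10, slot 10 empty → index 10.
Insert 692: h=10, slot 10 occupied → index 11.
Insert 27: h=15, slots 15,16,2 occupied → index 7.
Table: [∅, 172, 702, ∅, ∅, ∅, ∅, 27, ∅, ∅, 148, 692, ∅, ∅, ∅, 979, 47]

7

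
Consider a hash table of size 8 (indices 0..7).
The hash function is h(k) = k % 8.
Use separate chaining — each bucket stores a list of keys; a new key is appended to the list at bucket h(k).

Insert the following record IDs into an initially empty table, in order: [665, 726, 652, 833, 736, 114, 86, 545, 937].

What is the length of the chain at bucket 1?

Insert 665: h=1, bucket 1 empty → new chain.
Insert 726: h=6, bucket 6 empty → new chain.
Insert 652: h=4, bucket 4 empty → new chain.
Insert 833: h=1, bucket 1 nonempty → append to chain.
Insert 736: h=0, bucket 0 empty → new chain.
Insert 114: h=2, bucket 2 empty → new chain.
Insert 86: h=6, bucket 6 nonempty → append to chain.
Insert 545: h=1, bucket 1 nonempty → append to chain.
Insert 937: h=1, bucket 1 nonempty → append to chain.
Final buckets:
0: 736
1: 665 -> 833 -> 545 -> 937
2: 114
3: _
4: 652
5: _
6: 726 -> 86
7: _

4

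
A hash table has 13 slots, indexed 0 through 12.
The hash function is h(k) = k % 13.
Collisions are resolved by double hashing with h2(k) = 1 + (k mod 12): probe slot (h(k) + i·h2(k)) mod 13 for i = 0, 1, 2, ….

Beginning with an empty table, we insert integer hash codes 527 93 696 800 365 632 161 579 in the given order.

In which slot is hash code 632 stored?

4

Insert 527: h=7, slot 7 empty → index 7.
Insert 93: h=2, slot 2 empty → index 2.
Insert 696: h=7, h2=1, slot 7 occupied → index 8.
Insert 800: h=7, h2=9, slot 7 occupied → index 3.
Insert 365: h=1, slot 1 empty → index 1.
Insert 632: h=8, h2=9, slot 8 occupied → index 4.
Insert 161: h=5, slot 5 empty → index 5.
Insert 579: h=7, h2=4, slot 7 occupied → index 11.
Table: [_, 365, 93, 800, 632, 161, _, 527, 696, _, _, 579, _]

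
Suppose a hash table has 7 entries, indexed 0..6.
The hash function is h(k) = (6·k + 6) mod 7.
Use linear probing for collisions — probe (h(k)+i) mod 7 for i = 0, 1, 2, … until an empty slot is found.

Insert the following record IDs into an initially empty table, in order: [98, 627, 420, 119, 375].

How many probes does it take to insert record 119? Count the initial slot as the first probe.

3

98: h=6 => slot 6
627: h=2 => slot 2
420: h=6, probe 6,0 => slot 0
119: h=6, probe 6,0,1 => slot 1
375: h=2, probe 2,3 => slot 3
Table: [420, 119, 627, 375, ., ., 98]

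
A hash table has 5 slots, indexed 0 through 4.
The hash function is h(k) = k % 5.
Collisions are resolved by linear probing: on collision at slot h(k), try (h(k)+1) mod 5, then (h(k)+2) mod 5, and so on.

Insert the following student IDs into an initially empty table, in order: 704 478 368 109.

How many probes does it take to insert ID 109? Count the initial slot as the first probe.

Insert 704: h=4, slot 4 empty → index 4.
Insert 478: h=3, slot 3 empty → index 3.
Insert 368: h=3, slots 3,4 occupied → index 0.
Insert 109: h=4, slots 4,0 occupied → index 1.
Table: [368, 109, —, 478, 704]

3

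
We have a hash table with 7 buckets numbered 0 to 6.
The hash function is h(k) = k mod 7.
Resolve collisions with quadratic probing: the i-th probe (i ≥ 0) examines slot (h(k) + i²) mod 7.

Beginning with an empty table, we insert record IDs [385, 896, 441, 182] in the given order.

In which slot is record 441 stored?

385 hashes to 0; slot 0 is free -> place at 0.
896 hashes to 0; 0 taken -> place at 1.
441 hashes to 0; 0,1 taken -> place at 4.
182 hashes to 0; 0,1,4 taken -> place at 2.
Table: [385, 896, 182, —, 441, —, —]

4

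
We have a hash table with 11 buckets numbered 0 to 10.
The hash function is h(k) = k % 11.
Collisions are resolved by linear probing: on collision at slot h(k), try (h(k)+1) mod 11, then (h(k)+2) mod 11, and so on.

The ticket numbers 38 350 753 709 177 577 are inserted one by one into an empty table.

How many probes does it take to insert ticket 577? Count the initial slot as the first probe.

Insert 38: h=5, slot 5 empty → index 5.
Insert 350: h=9, slot 9 empty → index 9.
Insert 753: h=5, slot 5 occupied → index 6.
Insert 709: h=5, slots 5,6 occupied → index 7.
Insert 177: h=1, slot 1 empty → index 1.
Insert 577: h=5, slots 5,6,7 occupied → index 8.
Table: [∅, 177, ∅, ∅, ∅, 38, 753, 709, 577, 350, ∅]

4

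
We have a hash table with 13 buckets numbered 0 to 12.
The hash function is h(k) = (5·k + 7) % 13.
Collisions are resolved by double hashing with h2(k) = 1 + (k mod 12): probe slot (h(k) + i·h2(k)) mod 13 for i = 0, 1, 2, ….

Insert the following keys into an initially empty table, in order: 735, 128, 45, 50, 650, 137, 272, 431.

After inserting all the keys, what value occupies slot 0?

735: h=3 → slot 3
128: h=10 → slot 10
45: h=11 → slot 11
50: h=10, h2=3, probe 10,0 → slot 0
650: h=7 → slot 7
137: h=3, h2=6, probe 3,9 → slot 9
272: h=2 → slot 2
431: h=4 → slot 4
Table: [50, ., 272, 735, 431, ., ., 650, ., 137, 128, 45, .]

50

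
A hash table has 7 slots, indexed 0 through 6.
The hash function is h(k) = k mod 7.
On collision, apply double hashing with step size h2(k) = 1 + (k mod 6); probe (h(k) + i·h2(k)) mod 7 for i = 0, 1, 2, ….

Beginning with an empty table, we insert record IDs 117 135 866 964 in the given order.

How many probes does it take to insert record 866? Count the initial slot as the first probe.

117 hashes to 5; slot 5 is free => place at 5.
135 hashes to 2; slot 2 is free => place at 2.
866 hashes to 5, h2=3; 5 taken => place at 1.
964 hashes to 5, h2=5; 5 taken => place at 3.
Table: [∅, 866, 135, 964, ∅, 117, ∅]

2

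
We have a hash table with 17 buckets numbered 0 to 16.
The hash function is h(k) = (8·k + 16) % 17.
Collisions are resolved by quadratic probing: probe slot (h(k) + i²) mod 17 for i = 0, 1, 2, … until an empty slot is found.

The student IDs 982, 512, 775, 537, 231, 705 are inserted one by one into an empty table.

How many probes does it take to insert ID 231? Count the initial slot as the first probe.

4

982 hashes to 1; slot 1 is free -> place at 1.
512 hashes to 15; slot 15 is free -> place at 15.
775 hashes to 11; slot 11 is free -> place at 11.
537 hashes to 11; 11 taken -> place at 12.
231 hashes to 11; 11,12,15 taken -> place at 3.
705 hashes to 12; 12 taken -> place at 13.
Table: [., 982, ., 231, ., ., ., ., ., ., ., 775, 537, 705, ., 512, .]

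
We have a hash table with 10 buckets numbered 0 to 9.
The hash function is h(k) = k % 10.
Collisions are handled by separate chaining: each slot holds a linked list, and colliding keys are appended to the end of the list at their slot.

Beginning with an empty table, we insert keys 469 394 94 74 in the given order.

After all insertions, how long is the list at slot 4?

3

Insert 469: h=9, bucket 9 empty -> new chain.
Insert 394: h=4, bucket 4 empty -> new chain.
Insert 94: h=4, bucket 4 nonempty -> append to chain.
Insert 74: h=4, bucket 4 nonempty -> append to chain.
Final buckets:
0: -
1: -
2: -
3: -
4: 394 -> 94 -> 74
5: -
6: -
7: -
8: -
9: 469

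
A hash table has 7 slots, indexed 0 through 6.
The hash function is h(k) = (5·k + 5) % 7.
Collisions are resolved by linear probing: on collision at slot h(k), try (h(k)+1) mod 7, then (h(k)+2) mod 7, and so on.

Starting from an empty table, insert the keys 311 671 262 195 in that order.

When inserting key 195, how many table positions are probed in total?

Insert 311: h=6, slot 6 empty -> index 6.
Insert 671: h=0, slot 0 empty -> index 0.
Insert 262: h=6, slots 6,0 occupied -> index 1.
Insert 195: h=0, slots 0,1 occupied -> index 2.
Table: [671, 262, 195, ., ., ., 311]

3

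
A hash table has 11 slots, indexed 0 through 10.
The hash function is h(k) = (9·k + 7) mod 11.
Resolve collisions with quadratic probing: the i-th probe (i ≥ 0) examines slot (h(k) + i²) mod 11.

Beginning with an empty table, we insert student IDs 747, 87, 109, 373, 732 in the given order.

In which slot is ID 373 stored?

747 hashes to 9; slot 9 is free → place at 9.
87 hashes to 9; 9 taken → place at 10.
109 hashes to 9; 9,10 taken → place at 2.
373 hashes to 9; 9,10,2 taken → place at 7.
732 hashes to 6; slot 6 is free → place at 6.
Table: [—, —, 109, —, —, —, 732, 373, —, 747, 87]

7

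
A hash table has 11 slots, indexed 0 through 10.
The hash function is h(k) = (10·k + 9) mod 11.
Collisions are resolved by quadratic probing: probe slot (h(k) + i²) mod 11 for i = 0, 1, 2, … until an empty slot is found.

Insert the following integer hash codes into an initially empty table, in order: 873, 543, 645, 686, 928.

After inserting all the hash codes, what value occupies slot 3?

873 hashes to 5; slot 5 is free -> place at 5.
543 hashes to 5; 5 taken -> place at 6.
645 hashes to 2; slot 2 is free -> place at 2.
686 hashes to 5; 5,6 taken -> place at 9.
928 hashes to 5; 5,6,9 taken -> place at 3.
Table: [—, —, 645, 928, —, 873, 543, —, —, 686, —]

928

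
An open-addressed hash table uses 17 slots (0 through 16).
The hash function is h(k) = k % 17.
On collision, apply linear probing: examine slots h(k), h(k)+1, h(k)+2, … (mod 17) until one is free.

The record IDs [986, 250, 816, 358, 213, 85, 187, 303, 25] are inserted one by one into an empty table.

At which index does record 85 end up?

986: h=0 => slot 0
250: h=12 => slot 12
816: h=0, probe 0,1 => slot 1
358: h=1, probe 1,2 => slot 2
213: h=9 => slot 9
85: h=0, probe 0,1,2,3 => slot 3
187: h=0, probe 0,1,2,3,4 => slot 4
303: h=14 => slot 14
25: h=8 => slot 8
Table: [986, 816, 358, 85, 187, -, -, -, 25, 213, -, -, 250, -, 303, -, -]

3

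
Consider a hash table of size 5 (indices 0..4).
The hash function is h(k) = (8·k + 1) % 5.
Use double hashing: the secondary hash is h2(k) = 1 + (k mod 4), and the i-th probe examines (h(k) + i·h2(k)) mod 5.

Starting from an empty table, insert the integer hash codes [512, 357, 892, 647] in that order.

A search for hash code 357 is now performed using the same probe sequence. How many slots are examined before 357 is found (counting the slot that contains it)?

512: h=2 -> slot 2
357: h=2, h2=2, probe 2,4 -> slot 4
892: h=2, h2=1, probe 2,3 -> slot 3
647: h=2, h2=4, probe 2,1 -> slot 1
Table: [-, 647, 512, 892, 357]
Lookup 357: h=2, h2=2, probe 2,4 → found at 4.

2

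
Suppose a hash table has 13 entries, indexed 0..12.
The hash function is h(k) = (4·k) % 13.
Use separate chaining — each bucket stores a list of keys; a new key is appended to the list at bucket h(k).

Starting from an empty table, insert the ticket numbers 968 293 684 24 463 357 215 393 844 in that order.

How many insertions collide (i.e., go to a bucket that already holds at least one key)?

968 → bucket 11
293 → bucket 2
684 → bucket 6
24 → bucket 5
463 → bucket 6 (collision)
357 → bucket 11 (collision)
215 → bucket 2 (collision)
393 → bucket 12
844 → bucket 9
Final buckets:
0: ∅
1: ∅
2: 293 -> 215
3: ∅
4: ∅
5: 24
6: 684 -> 463
7: ∅
8: ∅
9: 844
10: ∅
11: 968 -> 357
12: 393

3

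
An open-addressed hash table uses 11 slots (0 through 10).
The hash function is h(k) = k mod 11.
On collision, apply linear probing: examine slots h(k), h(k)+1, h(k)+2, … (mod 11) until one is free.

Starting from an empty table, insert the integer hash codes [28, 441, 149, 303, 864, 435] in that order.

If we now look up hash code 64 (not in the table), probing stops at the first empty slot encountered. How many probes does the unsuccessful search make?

Insert 28: h=6, slot 6 empty → index 6.
Insert 441: h=1, slot 1 empty → index 1.
Insert 149: h=6, slot 6 occupied → index 7.
Insert 303: h=6, slots 6,7 occupied → index 8.
Insert 864: h=6, slots 6,7,8 occupied → index 9.
Insert 435: h=6, slots 6,7,8,9 occupied → index 10.
Table: [_, 441, _, _, _, _, 28, 149, 303, 864, 435]
Lookup 64: h=9, probe 9,10,0 → slot 0 empty, not found.

3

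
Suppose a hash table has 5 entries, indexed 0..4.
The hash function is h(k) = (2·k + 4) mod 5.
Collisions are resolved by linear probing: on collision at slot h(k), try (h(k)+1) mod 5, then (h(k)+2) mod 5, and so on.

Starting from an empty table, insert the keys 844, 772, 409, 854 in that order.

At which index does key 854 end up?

844 hashes to 2; slot 2 is free => place at 2.
772 hashes to 3; slot 3 is free => place at 3.
409 hashes to 2; 2,3 taken => place at 4.
854 hashes to 2; 2,3,4 taken => place at 0.
Table: [854, ., 844, 772, 409]

0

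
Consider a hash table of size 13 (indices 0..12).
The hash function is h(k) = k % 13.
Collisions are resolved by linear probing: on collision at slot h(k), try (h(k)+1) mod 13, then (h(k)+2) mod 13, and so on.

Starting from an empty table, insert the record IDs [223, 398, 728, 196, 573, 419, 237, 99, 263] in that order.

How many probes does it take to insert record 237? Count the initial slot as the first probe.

3

223: h=2 -> slot 2
398: h=8 -> slot 8
728: h=0 -> slot 0
196: h=1 -> slot 1
573: h=1, probe 1,2,3 -> slot 3
419: h=3, probe 3,4 -> slot 4
237: h=3, probe 3,4,5 -> slot 5
99: h=8, probe 8,9 -> slot 9
263: h=3, probe 3,4,5,6 -> slot 6
Table: [728, 196, 223, 573, 419, 237, 263, ., 398, 99, ., ., .]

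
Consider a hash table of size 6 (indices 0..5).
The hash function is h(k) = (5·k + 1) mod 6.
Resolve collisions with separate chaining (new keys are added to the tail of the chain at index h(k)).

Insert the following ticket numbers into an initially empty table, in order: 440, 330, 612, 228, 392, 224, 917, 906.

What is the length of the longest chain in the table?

4

440 -> bucket 5
330 -> bucket 1
612 -> bucket 1 (collision)
228 -> bucket 1 (collision)
392 -> bucket 5 (collision)
224 -> bucket 5 (collision)
917 -> bucket 2
906 -> bucket 1 (collision)
Final buckets:
0: ∅
1: 330 -> 612 -> 228 -> 906
2: 917
3: ∅
4: ∅
5: 440 -> 392 -> 224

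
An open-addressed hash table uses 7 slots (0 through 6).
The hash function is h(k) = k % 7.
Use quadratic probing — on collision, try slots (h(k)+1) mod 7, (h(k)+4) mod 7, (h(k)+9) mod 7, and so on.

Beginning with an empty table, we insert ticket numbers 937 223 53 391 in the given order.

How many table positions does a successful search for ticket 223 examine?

2

937: h=6 → slot 6
223: h=6, probe 6,0 → slot 0
53: h=4 → slot 4
391: h=6, probe 6,0,3 → slot 3
Table: [223, _, _, 391, 53, _, 937]
Lookup 223: h=6, probe 6,0 → found at 0.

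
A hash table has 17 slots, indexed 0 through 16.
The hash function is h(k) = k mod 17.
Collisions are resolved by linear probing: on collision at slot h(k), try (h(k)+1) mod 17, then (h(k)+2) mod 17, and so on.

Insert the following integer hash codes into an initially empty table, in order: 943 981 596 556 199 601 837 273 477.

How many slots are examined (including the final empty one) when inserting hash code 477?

Insert 943: h=8, slot 8 empty => index 8.
Insert 981: h=12, slot 12 empty => index 12.
Insert 596: h=1, slot 1 empty => index 1.
Insert 556: h=12, slot 12 occupied => index 13.
Insert 199: h=12, slots 12,13 occupied => index 14.
Insert 601: h=6, slot 6 empty => index 6.
Insert 837: h=4, slot 4 empty => index 4.
Insert 273: h=1, slot 1 occupied => index 2.
Insert 477: h=1, slots 1,2 occupied => index 3.
Table: [., 596, 273, 477, 837, ., 601, ., 943, ., ., ., 981, 556, 199, ., .]

3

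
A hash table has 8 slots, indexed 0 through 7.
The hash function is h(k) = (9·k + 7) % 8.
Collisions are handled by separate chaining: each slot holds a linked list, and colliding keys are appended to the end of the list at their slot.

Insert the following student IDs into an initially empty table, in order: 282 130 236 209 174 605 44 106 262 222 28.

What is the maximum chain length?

Insert 282: h=1, bucket 1 empty -> new chain.
Insert 130: h=1, bucket 1 nonempty -> append to chain.
Insert 236: h=3, bucket 3 empty -> new chain.
Insert 209: h=0, bucket 0 empty -> new chain.
Insert 174: h=5, bucket 5 empty -> new chain.
Insert 605: h=4, bucket 4 empty -> new chain.
Insert 44: h=3, bucket 3 nonempty -> append to chain.
Insert 106: h=1, bucket 1 nonempty -> append to chain.
Insert 262: h=5, bucket 5 nonempty -> append to chain.
Insert 222: h=5, bucket 5 nonempty -> append to chain.
Insert 28: h=3, bucket 3 nonempty -> append to chain.
Final buckets:
0: 209
1: 282 -> 130 -> 106
2: .
3: 236 -> 44 -> 28
4: 605
5: 174 -> 262 -> 222
6: .
7: .

3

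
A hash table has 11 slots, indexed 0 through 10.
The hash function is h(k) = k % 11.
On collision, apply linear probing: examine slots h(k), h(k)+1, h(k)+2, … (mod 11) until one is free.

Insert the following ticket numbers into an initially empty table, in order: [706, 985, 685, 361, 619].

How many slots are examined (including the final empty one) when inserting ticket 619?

706: h=2 => slot 2
985: h=6 => slot 6
685: h=3 => slot 3
361: h=9 => slot 9
619: h=3, probe 3,4 => slot 4
Table: [., ., 706, 685, 619, ., 985, ., ., 361, .]

2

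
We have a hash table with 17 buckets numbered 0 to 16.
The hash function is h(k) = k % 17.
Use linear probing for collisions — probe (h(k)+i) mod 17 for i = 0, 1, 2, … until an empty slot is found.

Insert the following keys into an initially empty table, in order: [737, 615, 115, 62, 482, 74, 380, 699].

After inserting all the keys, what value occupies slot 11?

62

737: h=6 => slot 6
615: h=3 => slot 3
115: h=13 => slot 13
62: h=11 => slot 11
482: h=6, probe 6,7 => slot 7
74: h=6, probe 6,7,8 => slot 8
380: h=6, probe 6,7,8,9 => slot 9
699: h=2 => slot 2
Table: [_, _, 699, 615, _, _, 737, 482, 74, 380, _, 62, _, 115, _, _, _]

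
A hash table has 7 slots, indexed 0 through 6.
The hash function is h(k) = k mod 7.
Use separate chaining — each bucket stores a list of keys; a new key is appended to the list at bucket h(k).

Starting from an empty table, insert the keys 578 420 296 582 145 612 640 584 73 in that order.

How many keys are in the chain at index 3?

578 -> bucket 4
420 -> bucket 0
296 -> bucket 2
582 -> bucket 1
145 -> bucket 5
612 -> bucket 3
640 -> bucket 3 (collision)
584 -> bucket 3 (collision)
73 -> bucket 3 (collision)
Final buckets:
0: 420
1: 582
2: 296
3: 612 -> 640 -> 584 -> 73
4: 578
5: 145
6: ∅

4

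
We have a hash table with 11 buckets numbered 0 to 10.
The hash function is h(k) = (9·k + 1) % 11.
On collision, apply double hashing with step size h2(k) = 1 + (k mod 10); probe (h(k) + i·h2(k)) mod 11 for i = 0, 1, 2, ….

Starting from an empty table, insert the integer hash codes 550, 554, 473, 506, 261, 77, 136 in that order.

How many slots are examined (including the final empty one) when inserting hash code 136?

550 hashes to 1; slot 1 is free -> place at 1.
554 hashes to 4; slot 4 is free -> place at 4.
473 hashes to 1, h2=4; 1 taken -> place at 5.
506 hashes to 1, h2=7; 1 taken -> place at 8.
261 hashes to 7; slot 7 is free -> place at 7.
77 hashes to 1, h2=8; 1 taken -> place at 9.
136 hashes to 4, h2=7; 4 taken -> place at 0.
Table: [136, 550, —, —, 554, 473, —, 261, 506, 77, —]

2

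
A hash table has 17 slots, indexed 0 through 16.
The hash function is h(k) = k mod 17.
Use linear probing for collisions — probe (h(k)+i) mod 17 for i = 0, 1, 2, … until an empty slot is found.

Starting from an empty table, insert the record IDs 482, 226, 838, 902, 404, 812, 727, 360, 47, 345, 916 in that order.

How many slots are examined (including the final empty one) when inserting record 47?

482 hashes to 6; slot 6 is free => place at 6.
226 hashes to 5; slot 5 is free => place at 5.
838 hashes to 5; 5,6 taken => place at 7.
902 hashes to 1; slot 1 is free => place at 1.
404 hashes to 13; slot 13 is free => place at 13.
812 hashes to 13; 13 taken => place at 14.
727 hashes to 13; 13,14 taken => place at 15.
360 hashes to 3; slot 3 is free => place at 3.
47 hashes to 13; 13,14,15 taken => place at 16.
345 hashes to 5; 5,6,7 taken => place at 8.
916 hashes to 15; 15,16 taken => place at 0.
Table: [916, 902, ∅, 360, ∅, 226, 482, 838, 345, ∅, ∅, ∅, ∅, 404, 812, 727, 47]

4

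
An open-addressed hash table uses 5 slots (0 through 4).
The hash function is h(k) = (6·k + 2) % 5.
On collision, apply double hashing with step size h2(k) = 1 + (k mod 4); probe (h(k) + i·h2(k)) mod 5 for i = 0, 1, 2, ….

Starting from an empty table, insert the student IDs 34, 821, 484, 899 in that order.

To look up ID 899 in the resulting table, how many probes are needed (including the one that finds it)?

Insert 34: h=1, slot 1 empty -> index 1.
Insert 821: h=3, slot 3 empty -> index 3.
Insert 484: h=1, h2=1, slot 1 occupied -> index 2.
Insert 899: h=1, h2=4, slot 1 occupied -> index 0.
Table: [899, 34, 484, 821, -]
Lookup 899: h=1, h2=4, probe 1,0 → found at 0.

2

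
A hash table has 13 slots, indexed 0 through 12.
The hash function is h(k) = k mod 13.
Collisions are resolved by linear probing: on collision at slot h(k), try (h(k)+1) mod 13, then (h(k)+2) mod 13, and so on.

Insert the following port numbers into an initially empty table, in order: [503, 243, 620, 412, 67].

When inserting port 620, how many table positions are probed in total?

Insert 503: h=9, slot 9 empty -> index 9.
Insert 243: h=9, slot 9 occupied -> index 10.
Insert 620: h=9, slots 9,10 occupied -> index 11.
Insert 412: h=9, slots 9,10,11 occupied -> index 12.
Insert 67: h=2, slot 2 empty -> index 2.
Table: [∅, ∅, 67, ∅, ∅, ∅, ∅, ∅, ∅, 503, 243, 620, 412]

3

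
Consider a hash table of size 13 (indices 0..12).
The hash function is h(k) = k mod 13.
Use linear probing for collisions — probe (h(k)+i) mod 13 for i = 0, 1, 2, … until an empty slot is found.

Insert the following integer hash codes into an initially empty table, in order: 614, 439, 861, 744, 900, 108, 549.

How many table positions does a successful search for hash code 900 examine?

4

614 hashes to 3; slot 3 is free → place at 3.
439 hashes to 10; slot 10 is free → place at 10.
861 hashes to 3; 3 taken → place at 4.
744 hashes to 3; 3,4 taken → place at 5.
900 hashes to 3; 3,4,5 taken → place at 6.
108 hashes to 4; 4,5,6 taken → place at 7.
549 hashes to 3; 3,4,5,6,7 taken → place at 8.
Table: [-, -, -, 614, 861, 744, 900, 108, 549, -, 439, -, -]
Lookup 900: h=3, probe 3,4,5,6 → found at 6.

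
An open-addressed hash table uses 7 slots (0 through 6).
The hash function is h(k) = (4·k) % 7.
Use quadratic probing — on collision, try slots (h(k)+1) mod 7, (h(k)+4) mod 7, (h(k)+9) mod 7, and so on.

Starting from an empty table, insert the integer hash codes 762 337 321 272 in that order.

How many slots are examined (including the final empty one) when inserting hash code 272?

4

762 hashes to 3; slot 3 is free → place at 3.
337 hashes to 4; slot 4 is free → place at 4.
321 hashes to 3; 3,4 taken → place at 0.
272 hashes to 3; 3,4,0 taken → place at 5.
Table: [321, ., ., 762, 337, 272, .]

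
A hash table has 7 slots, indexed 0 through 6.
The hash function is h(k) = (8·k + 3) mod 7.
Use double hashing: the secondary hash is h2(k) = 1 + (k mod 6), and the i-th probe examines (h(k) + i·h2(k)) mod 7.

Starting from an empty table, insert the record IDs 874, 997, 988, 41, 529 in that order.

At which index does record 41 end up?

874: h=2 => slot 2
997: h=6 => slot 6
988: h=4 => slot 4
41: h=2, h2=6, probe 2,1 => slot 1
529: h=0 => slot 0
Table: [529, 41, 874, ., 988, ., 997]

1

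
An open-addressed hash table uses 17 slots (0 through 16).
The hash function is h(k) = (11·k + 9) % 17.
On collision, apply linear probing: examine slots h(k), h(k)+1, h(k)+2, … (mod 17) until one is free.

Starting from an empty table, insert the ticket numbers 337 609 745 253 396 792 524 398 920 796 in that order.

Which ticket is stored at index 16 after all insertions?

337 hashes to 10; slot 10 is free → place at 10.
609 hashes to 10; 10 taken → place at 11.
745 hashes to 10; 10,11 taken → place at 12.
253 hashes to 4; slot 4 is free → place at 4.
396 hashes to 13; slot 13 is free → place at 13.
792 hashes to 0; slot 0 is free → place at 0.
524 hashes to 10; 10,11,12,13 taken → place at 14.
398 hashes to 1; slot 1 is free → place at 1.
920 hashes to 14; 14 taken → place at 15.
796 hashes to 10; 10,11,12,13,14,15 taken → place at 16.
Table: [792, 398, -, -, 253, -, -, -, -, -, 337, 609, 745, 396, 524, 920, 796]

796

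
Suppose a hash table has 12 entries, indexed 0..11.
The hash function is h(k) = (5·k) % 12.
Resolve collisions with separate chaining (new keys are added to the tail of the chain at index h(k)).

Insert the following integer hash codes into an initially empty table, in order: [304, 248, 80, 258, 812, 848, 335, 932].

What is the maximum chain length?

5

304 → bucket 8
248 → bucket 4
80 → bucket 4 (collision)
258 → bucket 6
812 → bucket 4 (collision)
848 → bucket 4 (collision)
335 → bucket 7
932 → bucket 4 (collision)
Final buckets:
0: .
1: .
2: .
3: .
4: 248 -> 80 -> 812 -> 848 -> 932
5: .
6: 258
7: 335
8: 304
9: .
10: .
11: .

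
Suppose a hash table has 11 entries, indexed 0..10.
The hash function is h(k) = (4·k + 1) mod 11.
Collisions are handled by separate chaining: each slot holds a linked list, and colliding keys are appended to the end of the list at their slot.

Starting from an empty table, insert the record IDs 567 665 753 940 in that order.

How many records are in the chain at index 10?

567 → bucket 3
665 → bucket 10
753 → bucket 10 (collision)
940 → bucket 10 (collision)
Final buckets:
0: -
1: -
2: -
3: 567
4: -
5: -
6: -
7: -
8: -
9: -
10: 665 -> 753 -> 940

3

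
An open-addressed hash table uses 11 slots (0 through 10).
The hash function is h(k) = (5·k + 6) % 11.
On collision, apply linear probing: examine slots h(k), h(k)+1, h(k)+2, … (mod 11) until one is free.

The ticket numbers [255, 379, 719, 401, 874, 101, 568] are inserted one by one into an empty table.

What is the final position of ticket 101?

Insert 255: h=5, slot 5 empty => index 5.
Insert 379: h=9, slot 9 empty => index 9.
Insert 719: h=4, slot 4 empty => index 4.
Insert 401: h=9, slot 9 occupied => index 10.
Insert 874: h=9, slots 9,10 occupied => index 0.
Insert 101: h=5, slot 5 occupied => index 6.
Insert 568: h=8, slot 8 empty => index 8.
Table: [874, ∅, ∅, ∅, 719, 255, 101, ∅, 568, 379, 401]

6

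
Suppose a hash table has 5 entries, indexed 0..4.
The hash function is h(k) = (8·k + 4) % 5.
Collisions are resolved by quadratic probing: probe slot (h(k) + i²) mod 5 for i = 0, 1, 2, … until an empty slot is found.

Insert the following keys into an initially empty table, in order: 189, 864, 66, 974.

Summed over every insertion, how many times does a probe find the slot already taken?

189: h=1 -> slot 1
864: h=1, probe 1,2 -> slot 2
66: h=2, probe 2,3 -> slot 3
974: h=1, probe 1,2,0 -> slot 0
Table: [974, 189, 864, 66, _]

4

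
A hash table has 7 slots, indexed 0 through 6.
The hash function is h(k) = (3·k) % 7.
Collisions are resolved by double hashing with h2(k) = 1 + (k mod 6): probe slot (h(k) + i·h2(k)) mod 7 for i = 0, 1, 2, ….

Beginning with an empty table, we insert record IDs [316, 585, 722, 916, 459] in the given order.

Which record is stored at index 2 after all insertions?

459

Insert 316: h=3, slot 3 empty -> index 3.
Insert 585: h=5, slot 5 empty -> index 5.
Insert 722: h=3, h2=3, slot 3 occupied -> index 6.
Insert 916: h=4, slot 4 empty -> index 4.
Insert 459: h=5, h2=4, slot 5 occupied -> index 2.
Table: [-, -, 459, 316, 916, 585, 722]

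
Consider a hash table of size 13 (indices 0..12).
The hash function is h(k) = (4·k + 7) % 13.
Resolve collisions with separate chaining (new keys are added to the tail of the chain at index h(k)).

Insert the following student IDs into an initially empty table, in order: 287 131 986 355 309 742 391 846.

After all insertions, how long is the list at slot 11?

287 -> bucket 11
131 -> bucket 11 (collision)
986 -> bucket 12
355 -> bucket 10
309 -> bucket 8
742 -> bucket 11 (collision)
391 -> bucket 11 (collision)
846 -> bucket 11 (collision)
Final buckets:
0: —
1: —
2: —
3: —
4: —
5: —
6: —
7: —
8: 309
9: —
10: 355
11: 287 -> 131 -> 742 -> 391 -> 846
12: 986

5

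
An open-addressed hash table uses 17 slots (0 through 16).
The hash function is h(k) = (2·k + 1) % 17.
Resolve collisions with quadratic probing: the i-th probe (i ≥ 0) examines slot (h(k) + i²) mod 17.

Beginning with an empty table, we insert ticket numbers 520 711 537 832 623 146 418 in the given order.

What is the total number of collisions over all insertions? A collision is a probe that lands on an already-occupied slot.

520 hashes to 4; slot 4 is free -> place at 4.
711 hashes to 12; slot 12 is free -> place at 12.
537 hashes to 4; 4 taken -> place at 5.
832 hashes to 16; slot 16 is free -> place at 16.
623 hashes to 6; slot 6 is free -> place at 6.
146 hashes to 4; 4,5 taken -> place at 8.
418 hashes to 4; 4,5,8 taken -> place at 13.
Table: [—, —, —, —, 520, 537, 623, —, 146, —, —, —, 711, 418, —, —, 832]

6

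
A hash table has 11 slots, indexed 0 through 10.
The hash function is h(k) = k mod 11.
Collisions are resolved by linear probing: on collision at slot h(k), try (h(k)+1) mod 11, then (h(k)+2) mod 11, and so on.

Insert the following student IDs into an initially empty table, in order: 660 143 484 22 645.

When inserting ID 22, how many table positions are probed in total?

4

660 hashes to 0; slot 0 is free => place at 0.
143 hashes to 0; 0 taken => place at 1.
484 hashes to 0; 0,1 taken => place at 2.
22 hashes to 0; 0,1,2 taken => place at 3.
645 hashes to 7; slot 7 is free => place at 7.
Table: [660, 143, 484, 22, _, _, _, 645, _, _, _]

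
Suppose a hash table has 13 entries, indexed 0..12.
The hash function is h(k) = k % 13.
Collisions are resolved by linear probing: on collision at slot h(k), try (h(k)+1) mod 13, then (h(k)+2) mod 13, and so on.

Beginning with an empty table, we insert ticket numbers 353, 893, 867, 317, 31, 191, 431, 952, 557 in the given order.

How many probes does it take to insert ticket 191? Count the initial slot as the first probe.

3

353: h=2 -> slot 2
893: h=9 -> slot 9
867: h=9, probe 9,10 -> slot 10
317: h=5 -> slot 5
31: h=5, probe 5,6 -> slot 6
191: h=9, probe 9,10,11 -> slot 11
431: h=2, probe 2,3 -> slot 3
952: h=3, probe 3,4 -> slot 4
557: h=11, probe 11,12 -> slot 12
Table: [_, _, 353, 431, 952, 317, 31, _, _, 893, 867, 191, 557]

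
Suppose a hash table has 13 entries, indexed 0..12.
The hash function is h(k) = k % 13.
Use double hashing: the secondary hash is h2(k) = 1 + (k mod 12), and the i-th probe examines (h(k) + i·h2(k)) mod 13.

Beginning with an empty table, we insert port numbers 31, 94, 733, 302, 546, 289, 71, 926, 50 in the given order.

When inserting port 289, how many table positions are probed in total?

4

Insert 31: h=5, slot 5 empty → index 5.
Insert 94: h=3, slot 3 empty → index 3.
Insert 733: h=5, h2=2, slot 5 occupied → index 7.
Insert 302: h=3, h2=3, slot 3 occupied → index 6.
Insert 546: h=0, slot 0 empty → index 0.
Insert 289: h=3, h2=2, slots 3,5,7 occupied → index 9.
Insert 71: h=6, h2=12, slots 6,5 occupied → index 4.
Insert 926: h=3, h2=3, slots 3,6,9 occupied → index 12.
Insert 50: h=11, slot 11 empty → index 11.
Table: [546, _, _, 94, 71, 31, 302, 733, _, 289, _, 50, 926]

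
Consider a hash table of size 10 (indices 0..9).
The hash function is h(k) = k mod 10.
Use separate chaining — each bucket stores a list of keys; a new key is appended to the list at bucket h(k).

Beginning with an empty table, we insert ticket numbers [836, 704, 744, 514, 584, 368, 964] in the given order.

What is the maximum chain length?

836 → bucket 6
704 → bucket 4
744 → bucket 4 (collision)
514 → bucket 4 (collision)
584 → bucket 4 (collision)
368 → bucket 8
964 → bucket 4 (collision)
Final buckets:
0: -
1: -
2: -
3: -
4: 704 -> 744 -> 514 -> 584 -> 964
5: -
6: 836
7: -
8: 368
9: -

5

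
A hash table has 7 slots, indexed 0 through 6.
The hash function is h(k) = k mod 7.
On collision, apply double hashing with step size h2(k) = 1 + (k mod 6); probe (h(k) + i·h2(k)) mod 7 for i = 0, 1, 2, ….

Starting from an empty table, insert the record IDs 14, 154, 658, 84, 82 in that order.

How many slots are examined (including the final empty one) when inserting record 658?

14: h=0 → slot 0
154: h=0, h2=5, probe 0,5 → slot 5
658: h=0, h2=5, probe 0,5,3 → slot 3
84: h=0, h2=1, probe 0,1 → slot 1
82: h=5, h2=5, probe 5,3,1,6 → slot 6
Table: [14, 84, ∅, 658, ∅, 154, 82]

3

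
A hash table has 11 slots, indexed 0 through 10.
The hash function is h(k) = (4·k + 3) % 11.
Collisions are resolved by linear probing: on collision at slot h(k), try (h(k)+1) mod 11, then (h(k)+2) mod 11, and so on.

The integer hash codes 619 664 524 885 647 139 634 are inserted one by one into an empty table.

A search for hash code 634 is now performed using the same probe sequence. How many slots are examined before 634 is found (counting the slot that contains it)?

619: h=4 -> slot 4
664: h=8 -> slot 8
524: h=9 -> slot 9
885: h=1 -> slot 1
647: h=6 -> slot 6
139: h=9, probe 9,10 -> slot 10
634: h=9, probe 9,10,0 -> slot 0
Table: [634, 885, -, -, 619, -, 647, -, 664, 524, 139]
Lookup 634: h=9, probe 9,10,0 → found at 0.

3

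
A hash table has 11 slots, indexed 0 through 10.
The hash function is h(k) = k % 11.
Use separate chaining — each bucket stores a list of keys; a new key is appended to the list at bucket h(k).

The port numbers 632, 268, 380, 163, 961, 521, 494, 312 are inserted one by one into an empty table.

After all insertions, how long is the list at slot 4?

4

Insert 632: h=5, bucket 5 empty → new chain.
Insert 268: h=4, bucket 4 empty → new chain.
Insert 380: h=6, bucket 6 empty → new chain.
Insert 163: h=9, bucket 9 empty → new chain.
Insert 961: h=4, bucket 4 nonempty → append to chain.
Insert 521: h=4, bucket 4 nonempty → append to chain.
Insert 494: h=10, bucket 10 empty → new chain.
Insert 312: h=4, bucket 4 nonempty → append to chain.
Final buckets:
0: —
1: —
2: —
3: —
4: 268 -> 961 -> 521 -> 312
5: 632
6: 380
7: —
8: —
9: 163
10: 494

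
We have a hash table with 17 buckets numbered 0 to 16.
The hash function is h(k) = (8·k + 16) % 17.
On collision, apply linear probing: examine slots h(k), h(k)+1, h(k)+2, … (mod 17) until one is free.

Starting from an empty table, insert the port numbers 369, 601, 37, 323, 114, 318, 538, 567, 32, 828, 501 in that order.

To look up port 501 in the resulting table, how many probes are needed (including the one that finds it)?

369 hashes to 10; slot 10 is free → place at 10.
601 hashes to 13; slot 13 is free → place at 13.
37 hashes to 6; slot 6 is free → place at 6.
323 hashes to 16; slot 16 is free → place at 16.
114 hashes to 10; 10 taken → place at 11.
318 hashes to 10; 10,11 taken → place at 12.
538 hashes to 2; slot 2 is free → place at 2.
567 hashes to 13; 13 taken → place at 14.
32 hashes to 0; slot 0 is free → place at 0.
828 hashes to 10; 10,11,12,13,14 taken → place at 15.
501 hashes to 12; 12,13,14,15,16,0 taken → place at 1.
Table: [32, 501, 538, _, _, _, 37, _, _, _, 369, 114, 318, 601, 567, 828, 323]
Lookup 501: h=12, probe 12,13,14,15,16,0,1 → found at 1.

7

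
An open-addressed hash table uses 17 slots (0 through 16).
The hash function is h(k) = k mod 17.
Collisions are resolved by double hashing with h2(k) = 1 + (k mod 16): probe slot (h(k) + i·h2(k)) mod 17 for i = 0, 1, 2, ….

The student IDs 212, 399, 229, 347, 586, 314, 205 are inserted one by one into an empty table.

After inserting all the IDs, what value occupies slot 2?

Insert 212: h=8, slot 8 empty → index 8.
Insert 399: h=8, h2=16, slot 8 occupied → index 7.
Insert 229: h=8, h2=6, slot 8 occupied → index 14.
Insert 347: h=7, h2=12, slot 7 occupied → index 2.
Insert 586: h=8, h2=11, slots 8,2 occupied → index 13.
Insert 314: h=8, h2=11, slots 8,2,13,7 occupied → index 1.
Insert 205: h=1, h2=14, slot 1 occupied → index 15.
Table: [—, 314, 347, —, —, —, —, 399, 212, —, —, —, —, 586, 229, 205, —]

347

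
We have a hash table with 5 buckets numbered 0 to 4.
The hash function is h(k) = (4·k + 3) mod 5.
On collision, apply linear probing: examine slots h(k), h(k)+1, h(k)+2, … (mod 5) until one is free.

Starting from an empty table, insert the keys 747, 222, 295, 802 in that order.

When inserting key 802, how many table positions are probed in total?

4

747: h=1 -> slot 1
222: h=1, probe 1,2 -> slot 2
295: h=3 -> slot 3
802: h=1, probe 1,2,3,4 -> slot 4
Table: [∅, 747, 222, 295, 802]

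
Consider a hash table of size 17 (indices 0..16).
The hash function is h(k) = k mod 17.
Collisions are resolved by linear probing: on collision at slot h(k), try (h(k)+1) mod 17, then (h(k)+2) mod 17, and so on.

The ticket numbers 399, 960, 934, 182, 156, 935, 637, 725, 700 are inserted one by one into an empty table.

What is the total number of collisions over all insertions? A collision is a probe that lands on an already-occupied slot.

Insert 399: h=8, slot 8 empty -> index 8.
Insert 960: h=8, slot 8 occupied -> index 9.
Insert 934: h=16, slot 16 empty -> index 16.
Insert 182: h=12, slot 12 empty -> index 12.
Insert 156: h=3, slot 3 empty -> index 3.
Insert 935: h=0, slot 0 empty -> index 0.
Insert 637: h=8, slots 8,9 occupied -> index 10.
Insert 725: h=11, slot 11 empty -> index 11.
Insert 700: h=3, slot 3 occupied -> index 4.
Table: [935, _, _, 156, 700, _, _, _, 399, 960, 637, 725, 182, _, _, _, 934]

4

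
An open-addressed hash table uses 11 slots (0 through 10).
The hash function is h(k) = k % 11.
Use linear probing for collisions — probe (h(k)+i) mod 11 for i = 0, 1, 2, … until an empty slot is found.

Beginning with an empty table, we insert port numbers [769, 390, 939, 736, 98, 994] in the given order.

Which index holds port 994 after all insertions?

769: h=10 => slot 10
390: h=5 => slot 5
939: h=4 => slot 4
736: h=10, probe 10,0 => slot 0
98: h=10, probe 10,0,1 => slot 1
994: h=4, probe 4,5,6 => slot 6
Table: [736, 98, —, —, 939, 390, 994, —, —, —, 769]

6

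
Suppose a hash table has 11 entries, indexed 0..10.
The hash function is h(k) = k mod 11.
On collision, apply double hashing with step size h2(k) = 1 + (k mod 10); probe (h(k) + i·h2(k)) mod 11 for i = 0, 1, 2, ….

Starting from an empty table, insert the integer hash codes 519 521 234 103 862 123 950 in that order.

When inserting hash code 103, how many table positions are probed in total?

2

519: h=2 => slot 2
521: h=4 => slot 4
234: h=3 => slot 3
103: h=4, h2=4, probe 4,8 => slot 8
862: h=4, h2=3, probe 4,7 => slot 7
123: h=2, h2=4, probe 2,6 => slot 6
950: h=4, h2=1, probe 4,5 => slot 5
Table: [-, -, 519, 234, 521, 950, 123, 862, 103, -, -]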